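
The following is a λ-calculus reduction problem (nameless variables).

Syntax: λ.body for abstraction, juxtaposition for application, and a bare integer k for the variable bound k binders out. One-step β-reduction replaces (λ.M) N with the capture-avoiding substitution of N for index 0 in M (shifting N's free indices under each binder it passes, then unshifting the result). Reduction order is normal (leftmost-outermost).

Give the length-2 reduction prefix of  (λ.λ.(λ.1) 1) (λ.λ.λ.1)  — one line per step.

Answer: after 2 steps: λ.0

Derivation:
  start: (λ.λ.(λ.1) 1) (λ.λ.λ.1)
  [1] λ.(λ.1) (λ.λ.λ.1)
  [2] λ.0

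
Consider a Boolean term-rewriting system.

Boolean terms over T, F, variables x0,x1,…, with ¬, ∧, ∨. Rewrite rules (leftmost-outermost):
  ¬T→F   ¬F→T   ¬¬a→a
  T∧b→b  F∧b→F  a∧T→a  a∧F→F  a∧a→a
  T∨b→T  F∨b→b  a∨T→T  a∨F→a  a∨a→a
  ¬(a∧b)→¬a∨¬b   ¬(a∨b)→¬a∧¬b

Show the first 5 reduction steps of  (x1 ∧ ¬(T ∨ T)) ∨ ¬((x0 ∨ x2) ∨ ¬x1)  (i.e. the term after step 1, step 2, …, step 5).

Answer: after 5 steps: ¬((x0 ∨ x2) ∨ ¬x1)

Working:
  start: (x1 ∧ ¬(T ∨ T)) ∨ ¬((x0 ∨ x2) ∨ ¬x1)
  →1  (x1 ∧ (¬T ∧ ¬T)) ∨ ¬((x0 ∨ x2) ∨ ¬x1)
  →2  (x1 ∧ ¬T) ∨ ¬((x0 ∨ x2) ∨ ¬x1)
  →3  (x1 ∧ F) ∨ ¬((x0 ∨ x2) ∨ ¬x1)
  →4  F ∨ ¬((x0 ∨ x2) ∨ ¬x1)
  →5  ¬((x0 ∨ x2) ∨ ¬x1)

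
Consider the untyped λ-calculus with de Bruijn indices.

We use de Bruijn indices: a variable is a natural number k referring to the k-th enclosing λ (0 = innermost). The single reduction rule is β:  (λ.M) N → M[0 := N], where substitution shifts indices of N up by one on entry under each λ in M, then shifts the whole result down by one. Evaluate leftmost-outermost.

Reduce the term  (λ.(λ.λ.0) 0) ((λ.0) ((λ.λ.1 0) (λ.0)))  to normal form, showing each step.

Answer: normal form = λ.0  (in 2 steps)

Working:
  start: (λ.(λ.λ.0) 0) ((λ.0) ((λ.λ.1 0) (λ.0)))
  [1] (λ.λ.0) ((λ.0) ((λ.λ.1 0) (λ.0)))
  [2] λ.0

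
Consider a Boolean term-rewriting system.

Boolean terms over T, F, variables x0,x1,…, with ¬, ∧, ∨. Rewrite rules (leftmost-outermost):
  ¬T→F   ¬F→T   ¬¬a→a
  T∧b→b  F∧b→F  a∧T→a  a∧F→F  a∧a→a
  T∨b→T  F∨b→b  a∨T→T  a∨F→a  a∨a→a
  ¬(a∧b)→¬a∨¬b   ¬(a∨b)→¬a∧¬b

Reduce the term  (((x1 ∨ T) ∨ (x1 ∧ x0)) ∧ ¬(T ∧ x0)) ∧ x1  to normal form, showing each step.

  start: (((x1 ∨ T) ∨ (x1 ∧ x0)) ∧ ¬(T ∧ x0)) ∧ x1
  [1] ((T ∨ (x1 ∧ x0)) ∧ ¬(T ∧ x0)) ∧ x1
  [2] (T ∧ ¬(T ∧ x0)) ∧ x1
  [3] ¬(T ∧ x0) ∧ x1
  [4] (¬T ∨ ¬x0) ∧ x1
  [5] (F ∨ ¬x0) ∧ x1
  [6] ¬x0 ∧ x1

Answer: normal form = ¬x0 ∧ x1  (in 6 steps)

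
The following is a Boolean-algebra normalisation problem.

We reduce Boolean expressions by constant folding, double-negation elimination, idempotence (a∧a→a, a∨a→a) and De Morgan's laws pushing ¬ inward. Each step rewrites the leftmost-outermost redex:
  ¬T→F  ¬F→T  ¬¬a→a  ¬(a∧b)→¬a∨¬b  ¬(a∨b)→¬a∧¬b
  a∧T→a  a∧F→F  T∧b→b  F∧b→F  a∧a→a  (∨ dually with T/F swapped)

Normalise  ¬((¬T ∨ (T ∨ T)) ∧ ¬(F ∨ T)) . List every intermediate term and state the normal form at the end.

Answer: normal form = T  (in 10 steps)

Reduction:
  start: ¬((¬T ∨ (T ∨ T)) ∧ ¬(F ∨ T))
  →1  ¬(¬T ∨ (T ∨ T)) ∨ ¬¬(F ∨ T)
  →2  (¬¬T ∧ ¬(T ∨ T)) ∨ ¬¬(F ∨ T)
  →3  (T ∧ ¬(T ∨ T)) ∨ ¬¬(F ∨ T)
  →4  ¬(T ∨ T) ∨ ¬¬(F ∨ T)
  →5  (¬T ∧ ¬T) ∨ ¬¬(F ∨ T)
  →6  ¬T ∨ ¬¬(F ∨ T)
  →7  F ∨ ¬¬(F ∨ T)
  →8  ¬¬(F ∨ T)
  →9  F ∨ T
  →10  T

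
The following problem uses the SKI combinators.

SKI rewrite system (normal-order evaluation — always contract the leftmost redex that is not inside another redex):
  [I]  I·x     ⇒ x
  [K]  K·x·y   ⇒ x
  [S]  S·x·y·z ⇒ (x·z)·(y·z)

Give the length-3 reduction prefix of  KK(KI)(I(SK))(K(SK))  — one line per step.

  start: KK(KI)(I(SK))(K(SK))
  step 1: K(I(SK))(K(SK))
  step 2: I(SK)
  step 3: SK

Answer: after 3 steps: SK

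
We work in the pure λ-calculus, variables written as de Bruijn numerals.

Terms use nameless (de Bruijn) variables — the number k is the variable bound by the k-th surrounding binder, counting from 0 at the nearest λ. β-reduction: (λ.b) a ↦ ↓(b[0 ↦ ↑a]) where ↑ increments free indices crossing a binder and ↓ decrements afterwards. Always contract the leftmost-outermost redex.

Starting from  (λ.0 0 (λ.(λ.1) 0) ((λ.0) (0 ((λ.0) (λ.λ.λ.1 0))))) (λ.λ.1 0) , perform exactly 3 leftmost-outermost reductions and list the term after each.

  start: (λ.0 0 (λ.(λ.1) 0) ((λ.0) (0 ((λ.0) (λ.λ.λ.1 0))))) (λ.λ.1 0)
  [1] (λ.λ.1 0) (λ.λ.1 0) (λ.(λ.1) 0) ((λ.0) ((λ.λ.1 0) ((λ.0) (λ.λ.λ.1 0))))
  [2] (λ.(λ.λ.1 0) 0) (λ.(λ.1) 0) ((λ.0) ((λ.λ.1 0) ((λ.0) (λ.λ.λ.1 0))))
  [3] (λ.λ.1 0) (λ.(λ.1) 0) ((λ.0) ((λ.λ.1 0) ((λ.0) (λ.λ.λ.1 0))))

Answer: after 3 steps: (λ.λ.1 0) (λ.(λ.1) 0) ((λ.0) ((λ.λ.1 0) ((λ.0) (λ.λ.λ.1 0))))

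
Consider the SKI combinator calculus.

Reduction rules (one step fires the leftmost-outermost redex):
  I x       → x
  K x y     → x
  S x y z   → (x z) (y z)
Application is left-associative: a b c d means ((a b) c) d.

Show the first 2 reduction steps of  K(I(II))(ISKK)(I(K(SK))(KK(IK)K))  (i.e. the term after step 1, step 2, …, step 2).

  start: K(I(II))(ISKK)(I(K(SK))(KK(IK)K))
  step 1: I(II)(I(K(SK))(KK(IK)K))
  step 2: II(I(K(SK))(KK(IK)K))

Answer: after 2 steps: II(I(K(SK))(KK(IK)K))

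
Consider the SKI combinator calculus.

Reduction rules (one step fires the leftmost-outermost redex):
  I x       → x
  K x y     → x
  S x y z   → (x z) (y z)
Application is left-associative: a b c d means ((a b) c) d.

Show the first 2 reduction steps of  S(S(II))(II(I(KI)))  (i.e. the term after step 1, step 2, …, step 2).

Answer: after 2 steps: S(SI)(I(I(KI)))

Derivation:
  start: S(S(II))(II(I(KI)))
  [1] S(SI)(II(I(KI)))
  [2] S(SI)(I(I(KI)))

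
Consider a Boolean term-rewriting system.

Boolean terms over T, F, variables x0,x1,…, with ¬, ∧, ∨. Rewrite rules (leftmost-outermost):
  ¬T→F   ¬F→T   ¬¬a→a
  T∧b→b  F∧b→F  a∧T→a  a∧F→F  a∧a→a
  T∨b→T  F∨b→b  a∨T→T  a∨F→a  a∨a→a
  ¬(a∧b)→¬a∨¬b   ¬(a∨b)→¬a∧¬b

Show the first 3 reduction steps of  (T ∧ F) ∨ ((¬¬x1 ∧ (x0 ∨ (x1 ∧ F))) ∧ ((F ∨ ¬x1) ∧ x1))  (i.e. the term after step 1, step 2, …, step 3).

  start: (T ∧ F) ∨ ((¬¬x1 ∧ (x0 ∨ (x1 ∧ F))) ∧ ((F ∨ ¬x1) ∧ x1))
  step 1: F ∨ ((¬¬x1 ∧ (x0 ∨ (x1 ∧ F))) ∧ ((F ∨ ¬x1) ∧ x1))
  step 2: (¬¬x1 ∧ (x0 ∨ (x1 ∧ F))) ∧ ((F ∨ ¬x1) ∧ x1)
  step 3: (x1 ∧ (x0 ∨ (x1 ∧ F))) ∧ ((F ∨ ¬x1) ∧ x1)

Answer: after 3 steps: (x1 ∧ (x0 ∨ (x1 ∧ F))) ∧ ((F ∨ ¬x1) ∧ x1)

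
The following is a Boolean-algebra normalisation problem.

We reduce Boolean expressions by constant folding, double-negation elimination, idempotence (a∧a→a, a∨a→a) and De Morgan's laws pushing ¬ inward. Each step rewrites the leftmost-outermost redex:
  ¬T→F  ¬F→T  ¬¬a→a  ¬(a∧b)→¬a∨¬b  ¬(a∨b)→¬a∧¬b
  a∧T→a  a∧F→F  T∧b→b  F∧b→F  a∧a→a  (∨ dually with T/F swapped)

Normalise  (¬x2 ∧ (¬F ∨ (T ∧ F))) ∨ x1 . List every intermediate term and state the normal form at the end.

  start: (¬x2 ∧ (¬F ∨ (T ∧ F))) ∨ x1
  [1] (¬x2 ∧ (T ∨ (T ∧ F))) ∨ x1
  [2] (¬x2 ∧ T) ∨ x1
  [3] ¬x2 ∨ x1

Answer: normal form = ¬x2 ∨ x1  (in 3 steps)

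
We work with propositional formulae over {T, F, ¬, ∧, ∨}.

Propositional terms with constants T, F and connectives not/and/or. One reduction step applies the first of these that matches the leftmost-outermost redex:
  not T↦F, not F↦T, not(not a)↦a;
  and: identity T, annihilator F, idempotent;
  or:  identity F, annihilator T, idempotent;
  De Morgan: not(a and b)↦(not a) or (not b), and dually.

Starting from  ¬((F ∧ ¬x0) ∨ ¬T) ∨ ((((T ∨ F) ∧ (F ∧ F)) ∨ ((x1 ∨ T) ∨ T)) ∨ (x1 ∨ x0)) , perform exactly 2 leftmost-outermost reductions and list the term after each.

  start: ¬((F ∧ ¬x0) ∨ ¬T) ∨ ((((T ∨ F) ∧ (F ∧ F)) ∨ ((x1 ∨ T) ∨ T)) ∨ (x1 ∨ x0))
  →1  (¬(F ∧ ¬x0) ∧ ¬¬T) ∨ ((((T ∨ F) ∧ (F ∧ F)) ∨ ((x1 ∨ T) ∨ T)) ∨ (x1 ∨ x0))
  →2  ((¬F ∨ ¬¬x0) ∧ ¬¬T) ∨ ((((T ∨ F) ∧ (F ∧ F)) ∨ ((x1 ∨ T) ∨ T)) ∨ (x1 ∨ x0))

Answer: after 2 steps: ((¬F ∨ ¬¬x0) ∧ ¬¬T) ∨ ((((T ∨ F) ∧ (F ∧ F)) ∨ ((x1 ∨ T) ∨ T)) ∨ (x1 ∨ x0))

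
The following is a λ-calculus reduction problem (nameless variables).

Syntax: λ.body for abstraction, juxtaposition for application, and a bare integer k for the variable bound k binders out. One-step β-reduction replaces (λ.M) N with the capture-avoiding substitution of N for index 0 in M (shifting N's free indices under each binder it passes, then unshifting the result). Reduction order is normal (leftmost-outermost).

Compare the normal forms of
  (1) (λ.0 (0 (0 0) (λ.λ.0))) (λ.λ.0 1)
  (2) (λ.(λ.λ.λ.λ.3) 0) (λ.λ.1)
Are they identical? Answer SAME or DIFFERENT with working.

Answer: DIFFERENT — A ⇓ λ.0 (λ.0), B ⇓ λ.λ.λ.λ.λ.1

Derivation:
Term A:
  start: (λ.0 (0 (0 0) (λ.λ.0))) (λ.λ.0 1)
  →1  (λ.λ.0 1) ((λ.λ.0 1) ((λ.λ.0 1) (λ.λ.0 1)) (λ.λ.0))
  →2  λ.0 ((λ.λ.0 1) ((λ.λ.0 1) (λ.λ.0 1)) (λ.λ.0))
  →3  λ.0 ((λ.0 ((λ.λ.0 1) (λ.λ.0 1))) (λ.λ.0))
  →4  λ.0 ((λ.λ.0) ((λ.λ.0 1) (λ.λ.0 1)))
  →5  λ.0 (λ.0)

Term B:
  start: (λ.(λ.λ.λ.λ.3) 0) (λ.λ.1)
  →1  (λ.λ.λ.λ.3) (λ.λ.1)
  →2  λ.λ.λ.λ.λ.1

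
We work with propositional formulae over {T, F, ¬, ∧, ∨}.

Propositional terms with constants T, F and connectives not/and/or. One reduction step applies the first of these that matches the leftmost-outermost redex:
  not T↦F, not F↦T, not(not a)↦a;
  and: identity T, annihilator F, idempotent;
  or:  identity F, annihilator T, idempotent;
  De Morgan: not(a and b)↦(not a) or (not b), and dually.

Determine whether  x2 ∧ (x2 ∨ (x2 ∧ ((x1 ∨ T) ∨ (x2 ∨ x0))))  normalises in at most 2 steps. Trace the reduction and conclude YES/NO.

Answer: NO — after 2 steps the term is x2 ∧ (x2 ∨ (x2 ∧ T)), not yet normal

Derivation:
  start: x2 ∧ (x2 ∨ (x2 ∧ ((x1 ∨ T) ∨ (x2 ∨ x0))))
  →1  x2 ∧ (x2 ∨ (x2 ∧ (T ∨ (x2 ∨ x0))))
  →2  x2 ∧ (x2 ∨ (x2 ∧ T))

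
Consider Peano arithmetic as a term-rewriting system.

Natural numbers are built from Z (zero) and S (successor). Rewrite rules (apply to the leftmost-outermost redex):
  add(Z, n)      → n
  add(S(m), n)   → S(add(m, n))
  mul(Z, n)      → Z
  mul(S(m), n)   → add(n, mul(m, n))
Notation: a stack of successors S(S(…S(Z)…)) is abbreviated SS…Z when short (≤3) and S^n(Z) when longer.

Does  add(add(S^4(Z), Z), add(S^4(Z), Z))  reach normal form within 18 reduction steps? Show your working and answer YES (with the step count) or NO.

Answer: YES — reaches normal form S^8(Z) in 15 ≤ 18 steps

Working:
  start: add(add(S^4(Z), Z), add(S^4(Z), Z))
  [1] add(S(add(SSSZ, Z)), add(S^4(Z), Z))
  [2] S(add(add(SSSZ, Z), add(S^4(Z), Z)))
  [3] S(add(S(add(SSZ, Z)), add(S^4(Z), Z)))
  [4] S(S(add(add(SSZ, Z), add(S^4(Z), Z))))
  [5] S(S(add(S(add(SZ, Z)), add(S^4(Z), Z))))
  [6] S(S(S(add(add(SZ, Z), add(S^4(Z), Z)))))
  [7] S(S(S(add(S(add(Z, Z)), add(S^4(Z), Z)))))
  [8] S(S(S(S(add(add(Z, Z), add(S^4(Z), Z))))))
  [9] S(S(S(S(add(Z, add(S^4(Z), Z))))))
  [10] S(S(S(S(add(S^4(Z), Z)))))
  [11] S(S(S(S(S(add(SSSZ, Z))))))
  [12] S(S(S(S(S(S(add(SSZ, Z)))))))
  [13] S(S(S(S(S(S(S(add(SZ, Z))))))))
  [14] S(S(S(S(S(S(S(S(add(Z, Z)))))))))
  [15] S^8(Z)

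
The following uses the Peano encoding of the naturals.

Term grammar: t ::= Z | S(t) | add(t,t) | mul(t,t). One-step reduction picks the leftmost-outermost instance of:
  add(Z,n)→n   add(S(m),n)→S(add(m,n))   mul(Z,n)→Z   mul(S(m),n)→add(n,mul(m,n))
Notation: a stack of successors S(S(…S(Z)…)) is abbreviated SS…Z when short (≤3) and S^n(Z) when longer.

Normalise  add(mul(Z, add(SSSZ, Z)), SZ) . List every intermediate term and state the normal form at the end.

  start: add(mul(Z, add(SSSZ, Z)), SZ)
  step 1: add(Z, SZ)
  step 2: SZ

Answer: normal form = SZ  (in 2 steps)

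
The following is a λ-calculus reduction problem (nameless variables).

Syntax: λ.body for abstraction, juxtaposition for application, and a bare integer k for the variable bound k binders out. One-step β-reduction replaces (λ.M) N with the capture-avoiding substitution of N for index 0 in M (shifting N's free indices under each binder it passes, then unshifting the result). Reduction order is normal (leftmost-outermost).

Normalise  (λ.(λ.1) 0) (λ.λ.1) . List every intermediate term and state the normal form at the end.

  start: (λ.(λ.1) 0) (λ.λ.1)
  →1  (λ.λ.λ.1) (λ.λ.1)
  →2  λ.λ.1

Answer: normal form = λ.λ.1  (in 2 steps)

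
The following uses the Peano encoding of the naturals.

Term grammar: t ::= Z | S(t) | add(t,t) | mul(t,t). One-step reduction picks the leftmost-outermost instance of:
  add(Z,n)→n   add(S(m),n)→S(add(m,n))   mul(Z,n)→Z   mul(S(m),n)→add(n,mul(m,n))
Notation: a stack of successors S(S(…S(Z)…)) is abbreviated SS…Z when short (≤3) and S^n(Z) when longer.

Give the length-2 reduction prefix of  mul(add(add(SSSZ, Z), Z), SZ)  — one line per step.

  start: mul(add(add(SSSZ, Z), Z), SZ)
  step 1: mul(add(S(add(SSZ, Z)), Z), SZ)
  step 2: mul(S(add(add(SSZ, Z), Z)), SZ)

Answer: after 2 steps: mul(S(add(add(SSZ, Z), Z)), SZ)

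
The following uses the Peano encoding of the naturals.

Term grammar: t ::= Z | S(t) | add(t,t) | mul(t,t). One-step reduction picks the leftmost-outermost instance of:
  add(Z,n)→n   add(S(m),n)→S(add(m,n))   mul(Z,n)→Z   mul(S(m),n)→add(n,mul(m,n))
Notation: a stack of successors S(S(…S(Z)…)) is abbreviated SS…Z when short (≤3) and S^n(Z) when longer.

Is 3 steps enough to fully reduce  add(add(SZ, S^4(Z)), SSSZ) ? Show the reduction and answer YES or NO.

Answer: NO — after 3 steps the term is S(add(S^4(Z), SSSZ)), not yet normal

Derivation:
  start: add(add(SZ, S^4(Z)), SSSZ)
  →1  add(S(add(Z, S^4(Z))), SSSZ)
  →2  S(add(add(Z, S^4(Z)), SSSZ))
  →3  S(add(S^4(Z), SSSZ))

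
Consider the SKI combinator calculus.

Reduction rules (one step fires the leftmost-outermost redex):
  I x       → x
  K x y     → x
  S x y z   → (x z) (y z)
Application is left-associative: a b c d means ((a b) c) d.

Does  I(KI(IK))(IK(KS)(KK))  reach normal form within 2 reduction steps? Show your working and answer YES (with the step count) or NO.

  start: I(KI(IK))(IK(KS)(KK))
  →1  KI(IK)(IK(KS)(KK))
  →2  I(IK(KS)(KK))

Answer: NO — after 2 steps the term is I(IK(KS)(KK)), not yet normal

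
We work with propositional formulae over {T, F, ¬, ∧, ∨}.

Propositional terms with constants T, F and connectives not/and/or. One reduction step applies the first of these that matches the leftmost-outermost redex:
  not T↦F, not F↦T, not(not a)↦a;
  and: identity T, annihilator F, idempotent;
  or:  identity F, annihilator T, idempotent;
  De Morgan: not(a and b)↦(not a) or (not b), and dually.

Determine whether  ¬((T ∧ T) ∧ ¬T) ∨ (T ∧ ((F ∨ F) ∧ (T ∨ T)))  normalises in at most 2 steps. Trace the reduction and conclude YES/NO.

  start: ¬((T ∧ T) ∧ ¬T) ∨ (T ∧ ((F ∨ F) ∧ (T ∨ T)))
  step 1: (¬(T ∧ T) ∨ ¬¬T) ∨ (T ∧ ((F ∨ F) ∧ (T ∨ T)))
  step 2: ((¬T ∨ ¬T) ∨ ¬¬T) ∨ (T ∧ ((F ∨ F) ∧ (T ∨ T)))

Answer: NO — after 2 steps the term is ((¬T ∨ ¬T) ∨ ¬¬T) ∨ (T ∧ ((F ∨ F) ∧ (T ∨ T))), not yet normal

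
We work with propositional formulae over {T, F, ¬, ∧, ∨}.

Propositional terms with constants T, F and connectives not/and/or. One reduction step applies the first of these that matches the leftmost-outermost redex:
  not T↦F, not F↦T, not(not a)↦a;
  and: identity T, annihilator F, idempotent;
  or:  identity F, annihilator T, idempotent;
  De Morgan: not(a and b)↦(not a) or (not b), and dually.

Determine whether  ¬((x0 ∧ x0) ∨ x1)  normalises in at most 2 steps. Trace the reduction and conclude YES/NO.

Answer: NO — after 2 steps the term is (¬x0 ∨ ¬x0) ∧ ¬x1, not yet normal

Derivation:
  start: ¬((x0 ∧ x0) ∨ x1)
  →1  ¬(x0 ∧ x0) ∧ ¬x1
  →2  (¬x0 ∨ ¬x0) ∧ ¬x1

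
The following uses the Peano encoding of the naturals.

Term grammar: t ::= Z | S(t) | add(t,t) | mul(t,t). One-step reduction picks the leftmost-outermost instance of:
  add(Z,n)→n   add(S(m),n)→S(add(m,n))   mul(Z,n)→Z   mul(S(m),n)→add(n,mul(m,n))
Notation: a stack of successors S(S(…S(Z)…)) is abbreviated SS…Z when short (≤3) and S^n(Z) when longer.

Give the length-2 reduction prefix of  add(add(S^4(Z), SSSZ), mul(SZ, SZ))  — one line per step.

Answer: after 2 steps: S(add(add(SSSZ, SSSZ), mul(SZ, SZ)))

Derivation:
  start: add(add(S^4(Z), SSSZ), mul(SZ, SZ))
  [1] add(S(add(SSSZ, SSSZ)), mul(SZ, SZ))
  [2] S(add(add(SSSZ, SSSZ), mul(SZ, SZ)))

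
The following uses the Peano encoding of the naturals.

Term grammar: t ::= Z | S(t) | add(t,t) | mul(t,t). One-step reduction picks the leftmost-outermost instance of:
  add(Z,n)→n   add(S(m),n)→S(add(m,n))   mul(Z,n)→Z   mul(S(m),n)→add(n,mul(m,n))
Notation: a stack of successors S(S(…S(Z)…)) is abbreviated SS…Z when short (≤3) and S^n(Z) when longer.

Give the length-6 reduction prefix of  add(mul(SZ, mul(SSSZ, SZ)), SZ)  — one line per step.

  start: add(mul(SZ, mul(SSSZ, SZ)), SZ)
  →1  add(add(mul(SSSZ, SZ), mul(Z, mul(SSSZ, SZ))), SZ)
  →2  add(add(add(SZ, mul(SSZ, SZ)), mul(Z, mul(SSSZ, SZ))), SZ)
  →3  add(add(S(add(Z, mul(SSZ, SZ))), mul(Z, mul(SSSZ, SZ))), SZ)
  →4  add(S(add(add(Z, mul(SSZ, SZ)), mul(Z, mul(SSSZ, SZ)))), SZ)
  →5  S(add(add(add(Z, mul(SSZ, SZ)), mul(Z, mul(SSSZ, SZ))), SZ))
  →6  S(add(add(mul(SSZ, SZ), mul(Z, mul(SSSZ, SZ))), SZ))

Answer: after 6 steps: S(add(add(mul(SSZ, SZ), mul(Z, mul(SSSZ, SZ))), SZ))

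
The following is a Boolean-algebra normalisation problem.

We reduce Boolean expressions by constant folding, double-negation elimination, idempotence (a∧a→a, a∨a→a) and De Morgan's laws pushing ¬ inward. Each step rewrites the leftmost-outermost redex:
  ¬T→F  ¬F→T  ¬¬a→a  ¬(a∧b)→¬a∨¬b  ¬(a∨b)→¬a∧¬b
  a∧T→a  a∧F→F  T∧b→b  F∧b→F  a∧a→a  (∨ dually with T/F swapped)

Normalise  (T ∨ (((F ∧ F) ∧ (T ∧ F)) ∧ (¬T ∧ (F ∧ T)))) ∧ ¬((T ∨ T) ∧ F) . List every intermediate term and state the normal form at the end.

Answer: normal form = T  (in 8 steps)

Derivation:
  start: (T ∨ (((F ∧ F) ∧ (T ∧ F)) ∧ (¬T ∧ (F ∧ T)))) ∧ ¬((T ∨ T) ∧ F)
  →1  T ∧ ¬((T ∨ T) ∧ F)
  →2  ¬((T ∨ T) ∧ F)
  →3  ¬(T ∨ T) ∨ ¬F
  →4  (¬T ∧ ¬T) ∨ ¬F
  →5  ¬T ∨ ¬F
  →6  F ∨ ¬F
  →7  ¬F
  →8  T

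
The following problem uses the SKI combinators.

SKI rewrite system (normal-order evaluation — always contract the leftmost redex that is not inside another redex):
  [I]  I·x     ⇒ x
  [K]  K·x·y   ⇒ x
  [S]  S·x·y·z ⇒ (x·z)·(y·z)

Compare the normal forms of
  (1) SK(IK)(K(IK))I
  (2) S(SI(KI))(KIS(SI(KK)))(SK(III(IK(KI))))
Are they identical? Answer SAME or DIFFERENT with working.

Answer: SAME — A ⇓ K, B ⇓ K

Reduction:
Term A:
  start: SK(IK)(K(IK))I
  step 1: K(K(IK))(IK(K(IK)))I
  step 2: K(IK)I
  step 3: IK
  step 4: K

Term B:
  start: S(SI(KI))(KIS(SI(KK)))(SK(III(IK(KI))))
  step 1: SI(KI)(SK(III(IK(KI))))(KIS(SI(KK))(SK(III(IK(KI)))))
  step 2: I(SK(III(IK(KI))))(KI(SK(III(IK(KI)))))(KIS(SI(KK))(SK(III(IK(KI)))))
  step 3: SK(III(IK(KI)))(KI(SK(III(IK(KI)))))(KIS(SI(KK))(SK(III(IK(KI)))))
  step 4: K(KI(SK(III(IK(KI)))))(III(IK(KI))(KI(SK(III(IK(KI))))))(KIS(SI(KK))(SK(III(IK(KI)))))
  step 5: KI(SK(III(IK(KI))))(KIS(SI(KK))(SK(III(IK(KI)))))
  step 6: I(KIS(SI(KK))(SK(III(IK(KI)))))
  step 7: KIS(SI(KK))(SK(III(IK(KI))))
  step 8: I(SI(KK))(SK(III(IK(KI))))
  step 9: SI(KK)(SK(III(IK(KI))))
  step 10: I(SK(III(IK(KI))))(KK(SK(III(IK(KI)))))
  step 11: SK(III(IK(KI)))(KK(SK(III(IK(KI)))))
  step 12: K(KK(SK(III(IK(KI)))))(III(IK(KI))(KK(SK(III(IK(KI))))))
  step 13: KK(SK(III(IK(KI))))
  step 14: K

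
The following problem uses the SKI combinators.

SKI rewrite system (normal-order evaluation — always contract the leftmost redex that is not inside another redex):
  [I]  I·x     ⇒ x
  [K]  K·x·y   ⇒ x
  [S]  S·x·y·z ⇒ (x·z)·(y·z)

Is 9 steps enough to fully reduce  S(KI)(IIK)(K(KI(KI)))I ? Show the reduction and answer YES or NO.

  start: S(KI)(IIK)(K(KI(KI)))I
  step 1: KI(K(KI(KI)))(IIK(K(KI(KI))))I
  step 2: I(IIK(K(KI(KI))))I
  step 3: IIK(K(KI(KI)))I
  step 4: IK(K(KI(KI)))I
  step 5: K(K(KI(KI)))I
  step 6: K(KI(KI))
  step 7: KI

Answer: YES — reaches normal form KI in 7 ≤ 9 steps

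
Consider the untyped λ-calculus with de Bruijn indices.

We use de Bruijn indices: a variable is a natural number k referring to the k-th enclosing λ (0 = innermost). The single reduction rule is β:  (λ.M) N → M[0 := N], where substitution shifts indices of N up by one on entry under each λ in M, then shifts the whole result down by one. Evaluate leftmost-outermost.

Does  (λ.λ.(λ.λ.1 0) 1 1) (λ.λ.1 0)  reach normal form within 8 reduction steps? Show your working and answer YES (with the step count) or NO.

  start: (λ.λ.(λ.λ.1 0) 1 1) (λ.λ.1 0)
  [1] λ.(λ.λ.1 0) (λ.λ.1 0) (λ.λ.1 0)
  [2] λ.(λ.(λ.λ.1 0) 0) (λ.λ.1 0)
  [3] λ.(λ.λ.1 0) (λ.λ.1 0)
  [4] λ.λ.(λ.λ.1 0) 0
  [5] λ.λ.λ.1 0

Answer: YES — reaches normal form λ.λ.λ.1 0 in 5 ≤ 8 steps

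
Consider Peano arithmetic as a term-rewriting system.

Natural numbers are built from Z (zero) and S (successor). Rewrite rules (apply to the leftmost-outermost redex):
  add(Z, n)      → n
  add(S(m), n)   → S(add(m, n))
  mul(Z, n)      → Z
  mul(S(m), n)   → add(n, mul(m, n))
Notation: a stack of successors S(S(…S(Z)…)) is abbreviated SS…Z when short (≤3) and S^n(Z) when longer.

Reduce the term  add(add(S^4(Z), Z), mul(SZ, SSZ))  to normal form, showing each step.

Answer: normal form = S^6(Z)  (in 15 steps)

Derivation:
  start: add(add(S^4(Z), Z), mul(SZ, SSZ))
  [1] add(S(add(SSSZ, Z)), mul(SZ, SSZ))
  [2] S(add(add(SSSZ, Z), mul(SZ, SSZ)))
  [3] S(add(S(add(SSZ, Z)), mul(SZ, SSZ)))
  [4] S(S(add(add(SSZ, Z), mul(SZ, SSZ))))
  [5] S(S(add(S(add(SZ, Z)), mul(SZ, SSZ))))
  [6] S(S(S(add(add(SZ, Z), mul(SZ, SSZ)))))
  [7] S(S(S(add(S(add(Z, Z)), mul(SZ, SSZ)))))
  [8] S(S(S(S(add(add(Z, Z), mul(SZ, SSZ))))))
  [9] S(S(S(S(add(Z, mul(SZ, SSZ))))))
  [10] S(S(S(S(mul(SZ, SSZ)))))
  [11] S(S(S(S(add(SSZ, mul(Z, SSZ))))))
  [12] S(S(S(S(S(add(SZ, mul(Z, SSZ)))))))
  [13] S(S(S(S(S(S(add(Z, mul(Z, SSZ))))))))
  [14] S(S(S(S(S(S(mul(Z, SSZ)))))))
  [15] S^6(Z)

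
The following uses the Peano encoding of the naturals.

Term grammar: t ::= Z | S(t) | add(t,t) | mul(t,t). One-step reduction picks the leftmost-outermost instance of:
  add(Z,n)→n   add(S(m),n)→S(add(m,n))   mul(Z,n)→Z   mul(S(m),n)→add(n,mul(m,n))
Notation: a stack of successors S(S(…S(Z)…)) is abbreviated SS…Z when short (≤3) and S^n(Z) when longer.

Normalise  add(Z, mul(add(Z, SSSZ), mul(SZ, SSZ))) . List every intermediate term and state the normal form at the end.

Answer: normal form = S^6(Z)  (in 30 steps)

Derivation:
  start: add(Z, mul(add(Z, SSSZ), mul(SZ, SSZ)))
  [1] mul(add(Z, SSSZ), mul(SZ, SSZ))
  [2] mul(SSSZ, mul(SZ, SSZ))
  [3] add(mul(SZ, SSZ), mul(SSZ, mul(SZ, SSZ)))
  [4] add(add(SSZ, mul(Z, SSZ)), mul(SSZ, mul(SZ, SSZ)))
  [5] add(S(add(SZ, mul(Z, SSZ))), mul(SSZ, mul(SZ, SSZ)))
  [6] S(add(add(SZ, mul(Z, SSZ)), mul(SSZ, mul(SZ, SSZ))))
  [7] S(add(S(add(Z, mul(Z, SSZ))), mul(SSZ, mul(SZ, SSZ))))
  [8] S(S(add(add(Z, mul(Z, SSZ)), mul(SSZ, mul(SZ, SSZ)))))
  [9] S(S(add(mul(Z, SSZ), mul(SSZ, mul(SZ, SSZ)))))
  [10] S(S(add(Z, mul(SSZ, mul(SZ, SSZ)))))
  [11] S(S(mul(SSZ, mul(SZ, SSZ))))
  [12] S(S(add(mul(SZ, SSZ), mul(SZ, mul(SZ, SSZ)))))
  [13] S(S(add(add(SSZ, mul(Z, SSZ)), mul(SZ, mul(SZ, SSZ)))))
  [14] S(S(add(S(add(SZ, mul(Z, SSZ))), mul(SZ, mul(SZ, SSZ)))))
  [15] S(S(S(add(add(SZ, mul(Z, SSZ)), mul(SZ, mul(SZ, SSZ))))))
  [16] S(S(S(add(S(add(Z, mul(Z, SSZ))), mul(SZ, mul(SZ, SSZ))))))
  [17] S(S(S(S(add(add(Z, mul(Z, SSZ)), mul(SZ, mul(SZ, SSZ)))))))
  [18] S(S(S(S(add(mul(Z, SSZ), mul(SZ, mul(SZ, SSZ)))))))
  [19] S(S(S(S(add(Z, mul(SZ, mul(SZ, SSZ)))))))
  [20] S(S(S(S(mul(SZ, mul(SZ, SSZ))))))
  [21] S(S(S(S(add(mul(SZ, SSZ), mul(Z, mul(SZ, SSZ)))))))
  [22] S(S(S(S(add(add(SSZ, mul(Z, SSZ)), mul(Z, mul(SZ, SSZ)))))))
  [23] S(S(S(S(add(S(add(SZ, mul(Z, SSZ))), mul(Z, mul(SZ, SSZ)))))))
  [24] S(S(S(S(S(add(add(SZ, mul(Z, SSZ)), mul(Z, mul(SZ, SSZ))))))))
  [25] S(S(S(S(S(add(S(add(Z, mul(Z, SSZ))), mul(Z, mul(SZ, SSZ))))))))
  [26] S(S(S(S(S(S(add(add(Z, mul(Z, SSZ)), mul(Z, mul(SZ, SSZ)))))))))
  [27] S(S(S(S(S(S(add(mul(Z, SSZ), mul(Z, mul(SZ, SSZ)))))))))
  [28] S(S(S(S(S(S(add(Z, mul(Z, mul(SZ, SSZ)))))))))
  [29] S(S(S(S(S(S(mul(Z, mul(SZ, SSZ))))))))
  [30] S^6(Z)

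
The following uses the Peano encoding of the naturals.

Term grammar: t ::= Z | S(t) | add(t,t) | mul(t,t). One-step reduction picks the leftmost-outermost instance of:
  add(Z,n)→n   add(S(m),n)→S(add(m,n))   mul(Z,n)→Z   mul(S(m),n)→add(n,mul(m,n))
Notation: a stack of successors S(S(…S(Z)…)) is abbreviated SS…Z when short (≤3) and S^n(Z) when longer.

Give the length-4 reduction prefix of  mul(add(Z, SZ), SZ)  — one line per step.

  start: mul(add(Z, SZ), SZ)
  [1] mul(SZ, SZ)
  [2] add(SZ, mul(Z, SZ))
  [3] S(add(Z, mul(Z, SZ)))
  [4] S(mul(Z, SZ))

Answer: after 4 steps: S(mul(Z, SZ))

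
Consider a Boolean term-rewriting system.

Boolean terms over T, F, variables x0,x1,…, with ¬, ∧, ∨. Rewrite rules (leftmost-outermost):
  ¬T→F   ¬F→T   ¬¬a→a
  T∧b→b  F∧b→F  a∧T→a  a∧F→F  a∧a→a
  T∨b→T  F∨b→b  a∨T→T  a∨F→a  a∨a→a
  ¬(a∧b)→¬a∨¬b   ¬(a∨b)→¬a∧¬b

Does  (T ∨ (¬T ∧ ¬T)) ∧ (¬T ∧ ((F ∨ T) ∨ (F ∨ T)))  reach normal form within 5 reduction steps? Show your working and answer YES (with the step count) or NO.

Answer: YES — reaches normal form F in 4 ≤ 5 steps

Reduction:
  start: (T ∨ (¬T ∧ ¬T)) ∧ (¬T ∧ ((F ∨ T) ∨ (F ∨ T)))
  →1  T ∧ (¬T ∧ ((F ∨ T) ∨ (F ∨ T)))
  →2  ¬T ∧ ((F ∨ T) ∨ (F ∨ T))
  →3  F ∧ ((F ∨ T) ∨ (F ∨ T))
  →4  F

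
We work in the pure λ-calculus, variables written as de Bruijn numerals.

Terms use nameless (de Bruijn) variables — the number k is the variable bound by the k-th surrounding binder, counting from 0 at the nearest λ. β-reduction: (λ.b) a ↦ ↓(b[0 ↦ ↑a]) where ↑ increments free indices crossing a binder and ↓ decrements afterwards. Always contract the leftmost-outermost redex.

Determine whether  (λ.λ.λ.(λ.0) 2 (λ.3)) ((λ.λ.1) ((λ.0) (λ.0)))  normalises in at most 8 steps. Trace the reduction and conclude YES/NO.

  start: (λ.λ.λ.(λ.0) 2 (λ.3)) ((λ.λ.1) ((λ.0) (λ.0)))
  step 1: λ.λ.(λ.0) ((λ.λ.1) ((λ.0) (λ.0))) (λ.(λ.λ.1) ((λ.0) (λ.0)))
  step 2: λ.λ.(λ.λ.1) ((λ.0) (λ.0)) (λ.(λ.λ.1) ((λ.0) (λ.0)))
  step 3: λ.λ.(λ.(λ.0) (λ.0)) (λ.(λ.λ.1) ((λ.0) (λ.0)))
  step 4: λ.λ.(λ.0) (λ.0)
  step 5: λ.λ.λ.0

Answer: YES — reaches normal form λ.λ.λ.0 in 5 ≤ 8 steps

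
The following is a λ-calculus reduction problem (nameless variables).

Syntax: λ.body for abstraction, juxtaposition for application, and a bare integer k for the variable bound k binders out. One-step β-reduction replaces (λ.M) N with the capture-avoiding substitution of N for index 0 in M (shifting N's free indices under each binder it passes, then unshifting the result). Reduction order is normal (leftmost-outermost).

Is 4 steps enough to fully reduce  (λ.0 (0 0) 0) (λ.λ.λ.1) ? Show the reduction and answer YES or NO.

Answer: YES — reaches normal form λ.λ.λ.λ.1 in 3 ≤ 4 steps

Derivation:
  start: (λ.0 (0 0) 0) (λ.λ.λ.1)
  step 1: (λ.λ.λ.1) ((λ.λ.λ.1) (λ.λ.λ.1)) (λ.λ.λ.1)
  step 2: (λ.λ.1) (λ.λ.λ.1)
  step 3: λ.λ.λ.λ.1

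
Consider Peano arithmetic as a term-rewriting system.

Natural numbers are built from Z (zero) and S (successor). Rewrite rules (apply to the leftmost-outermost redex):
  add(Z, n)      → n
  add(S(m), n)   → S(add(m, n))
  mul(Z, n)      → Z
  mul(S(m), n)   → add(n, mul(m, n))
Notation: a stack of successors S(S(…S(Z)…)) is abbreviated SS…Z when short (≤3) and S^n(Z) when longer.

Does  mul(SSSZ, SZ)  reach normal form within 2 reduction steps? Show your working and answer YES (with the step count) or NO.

  start: mul(SSSZ, SZ)
  step 1: add(SZ, mul(SSZ, SZ))
  step 2: S(add(Z, mul(SSZ, SZ)))

Answer: NO — after 2 steps the term is S(add(Z, mul(SSZ, SZ))), not yet normal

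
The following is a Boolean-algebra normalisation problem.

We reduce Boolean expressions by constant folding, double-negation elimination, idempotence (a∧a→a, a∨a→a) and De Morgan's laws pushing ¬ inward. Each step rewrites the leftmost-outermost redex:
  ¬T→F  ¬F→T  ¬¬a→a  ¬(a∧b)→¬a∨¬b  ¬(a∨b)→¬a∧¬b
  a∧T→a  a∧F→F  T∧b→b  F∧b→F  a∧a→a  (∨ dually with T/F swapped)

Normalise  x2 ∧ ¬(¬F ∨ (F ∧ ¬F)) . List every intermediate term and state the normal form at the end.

  start: x2 ∧ ¬(¬F ∨ (F ∧ ¬F))
  →1  x2 ∧ (¬¬F ∧ ¬(F ∧ ¬F))
  →2  x2 ∧ (F ∧ ¬(F ∧ ¬F))
  →3  x2 ∧ F
  →4  F

Answer: normal form = F  (in 4 steps)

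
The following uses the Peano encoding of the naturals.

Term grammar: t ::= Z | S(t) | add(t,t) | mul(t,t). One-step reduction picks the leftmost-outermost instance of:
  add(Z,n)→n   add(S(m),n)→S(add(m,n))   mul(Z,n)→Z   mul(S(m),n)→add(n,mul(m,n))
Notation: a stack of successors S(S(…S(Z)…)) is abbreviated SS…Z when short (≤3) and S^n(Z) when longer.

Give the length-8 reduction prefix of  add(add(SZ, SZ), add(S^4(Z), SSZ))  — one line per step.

  start: add(add(SZ, SZ), add(S^4(Z), SSZ))
  step 1: add(S(add(Z, SZ)), add(S^4(Z), SSZ))
  step 2: S(add(add(Z, SZ), add(S^4(Z), SSZ)))
  step 3: S(add(SZ, add(S^4(Z), SSZ)))
  step 4: S(S(add(Z, add(S^4(Z), SSZ))))
  step 5: S(S(add(S^4(Z), SSZ)))
  step 6: S(S(S(add(SSSZ, SSZ))))
  step 7: S(S(S(S(add(SSZ, SSZ)))))
  step 8: S(S(S(S(S(add(SZ, SSZ))))))

Answer: after 8 steps: S(S(S(S(S(add(SZ, SSZ))))))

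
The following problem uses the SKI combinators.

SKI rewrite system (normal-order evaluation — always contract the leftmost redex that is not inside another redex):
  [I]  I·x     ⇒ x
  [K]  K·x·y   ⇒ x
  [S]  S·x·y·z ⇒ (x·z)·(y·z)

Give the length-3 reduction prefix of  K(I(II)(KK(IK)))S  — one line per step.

Answer: after 3 steps: I(KK(IK))

Reduction:
  start: K(I(II)(KK(IK)))S
  [1] I(II)(KK(IK))
  [2] II(KK(IK))
  [3] I(KK(IK))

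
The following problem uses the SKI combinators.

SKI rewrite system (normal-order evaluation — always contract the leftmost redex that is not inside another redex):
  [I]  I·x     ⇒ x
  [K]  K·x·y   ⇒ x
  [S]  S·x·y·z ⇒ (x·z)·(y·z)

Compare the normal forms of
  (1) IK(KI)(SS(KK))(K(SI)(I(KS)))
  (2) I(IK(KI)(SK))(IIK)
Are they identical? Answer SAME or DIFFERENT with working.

Term A:
  start: IK(KI)(SS(KK))(K(SI)(I(KS)))
  [1] K(KI)(SS(KK))(K(SI)(I(KS)))
  [2] KI(K(SI)(I(KS)))
  [3] I

Term B:
  start: I(IK(KI)(SK))(IIK)
  [1] IK(KI)(SK)(IIK)
  [2] K(KI)(SK)(IIK)
  [3] KI(IIK)
  [4] I

Answer: SAME — A ⇓ I, B ⇓ I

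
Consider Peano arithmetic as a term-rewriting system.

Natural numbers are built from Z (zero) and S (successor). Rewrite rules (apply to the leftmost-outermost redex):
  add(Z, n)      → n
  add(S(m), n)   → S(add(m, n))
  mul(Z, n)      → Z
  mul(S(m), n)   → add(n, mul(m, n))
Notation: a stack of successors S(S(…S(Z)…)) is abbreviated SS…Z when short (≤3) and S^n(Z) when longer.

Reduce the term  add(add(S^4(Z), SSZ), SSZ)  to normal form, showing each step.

Answer: normal form = S^8(Z)  (in 12 steps)

Derivation:
  start: add(add(S^4(Z), SSZ), SSZ)
  →1  add(S(add(SSSZ, SSZ)), SSZ)
  →2  S(add(add(SSSZ, SSZ), SSZ))
  →3  S(add(S(add(SSZ, SSZ)), SSZ))
  →4  S(S(add(add(SSZ, SSZ), SSZ)))
  →5  S(S(add(S(add(SZ, SSZ)), SSZ)))
  →6  S(S(S(add(add(SZ, SSZ), SSZ))))
  →7  S(S(S(add(S(add(Z, SSZ)), SSZ))))
  →8  S(S(S(S(add(add(Z, SSZ), SSZ)))))
  →9  S(S(S(S(add(SSZ, SSZ)))))
  →10  S(S(S(S(S(add(SZ, SSZ))))))
  →11  S(S(S(S(S(S(add(Z, SSZ)))))))
  →12  S^8(Z)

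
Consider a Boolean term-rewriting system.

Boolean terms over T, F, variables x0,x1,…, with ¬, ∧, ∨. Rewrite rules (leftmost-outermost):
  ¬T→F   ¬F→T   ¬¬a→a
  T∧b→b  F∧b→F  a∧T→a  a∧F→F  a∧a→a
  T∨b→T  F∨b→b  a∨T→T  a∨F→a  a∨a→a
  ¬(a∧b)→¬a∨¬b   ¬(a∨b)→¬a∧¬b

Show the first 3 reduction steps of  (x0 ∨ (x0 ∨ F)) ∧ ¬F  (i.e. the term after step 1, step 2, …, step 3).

Answer: after 3 steps: x0 ∧ T

Reduction:
  start: (x0 ∨ (x0 ∨ F)) ∧ ¬F
  step 1: (x0 ∨ x0) ∧ ¬F
  step 2: x0 ∧ ¬F
  step 3: x0 ∧ T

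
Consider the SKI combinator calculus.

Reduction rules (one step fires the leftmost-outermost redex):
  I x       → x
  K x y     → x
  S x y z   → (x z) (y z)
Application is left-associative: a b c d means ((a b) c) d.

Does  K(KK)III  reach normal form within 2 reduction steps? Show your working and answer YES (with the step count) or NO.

Answer: YES — reaches normal form KI in 2 ≤ 2 steps

Working:
  start: K(KK)III
  →1  KKII
  →2  KI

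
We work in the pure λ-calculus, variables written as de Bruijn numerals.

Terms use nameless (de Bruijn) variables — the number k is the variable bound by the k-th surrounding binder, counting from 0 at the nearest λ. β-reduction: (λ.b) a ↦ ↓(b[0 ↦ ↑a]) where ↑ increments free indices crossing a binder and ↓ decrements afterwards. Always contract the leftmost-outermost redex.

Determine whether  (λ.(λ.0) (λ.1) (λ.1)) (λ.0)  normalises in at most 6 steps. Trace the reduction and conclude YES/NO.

Answer: YES — reaches normal form λ.0 in 3 ≤ 6 steps

Reduction:
  start: (λ.(λ.0) (λ.1) (λ.1)) (λ.0)
  [1] (λ.0) (λ.λ.0) (λ.λ.0)
  [2] (λ.λ.0) (λ.λ.0)
  [3] λ.0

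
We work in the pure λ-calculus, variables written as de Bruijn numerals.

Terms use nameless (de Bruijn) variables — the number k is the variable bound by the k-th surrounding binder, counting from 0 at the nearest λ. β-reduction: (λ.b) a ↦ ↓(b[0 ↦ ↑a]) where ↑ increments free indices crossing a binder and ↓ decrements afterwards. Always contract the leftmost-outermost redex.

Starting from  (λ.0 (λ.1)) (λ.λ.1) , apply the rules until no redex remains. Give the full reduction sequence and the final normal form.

Answer: normal form = λ.λ.λ.λ.1  (in 2 steps)

Derivation:
  start: (λ.0 (λ.1)) (λ.λ.1)
  [1] (λ.λ.1) (λ.λ.λ.1)
  [2] λ.λ.λ.λ.1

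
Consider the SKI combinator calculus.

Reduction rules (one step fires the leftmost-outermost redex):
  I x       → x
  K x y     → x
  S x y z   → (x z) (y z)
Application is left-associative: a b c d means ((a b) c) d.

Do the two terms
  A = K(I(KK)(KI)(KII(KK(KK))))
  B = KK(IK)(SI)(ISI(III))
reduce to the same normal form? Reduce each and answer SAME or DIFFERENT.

Answer: DIFFERENT — A ⇓ K(KK), B ⇓ SI

Derivation:
Term A:
  start: K(I(KK)(KI)(KII(KK(KK))))
  →1  K(KK(KI)(KII(KK(KK))))
  →2  K(K(KII(KK(KK))))
  →3  K(K(I(KK(KK))))
  →4  K(K(KK(KK)))
  →5  K(KK)

Term B:
  start: KK(IK)(SI)(ISI(III))
  →1  K(SI)(ISI(III))
  →2  SI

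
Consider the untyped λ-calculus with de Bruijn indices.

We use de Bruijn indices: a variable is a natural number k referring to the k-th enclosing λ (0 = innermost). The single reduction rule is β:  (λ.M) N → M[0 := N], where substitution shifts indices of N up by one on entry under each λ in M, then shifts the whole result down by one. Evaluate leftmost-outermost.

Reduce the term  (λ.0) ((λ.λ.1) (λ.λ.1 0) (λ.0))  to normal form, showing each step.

  start: (λ.0) ((λ.λ.1) (λ.λ.1 0) (λ.0))
  step 1: (λ.λ.1) (λ.λ.1 0) (λ.0)
  step 2: (λ.λ.λ.1 0) (λ.0)
  step 3: λ.λ.1 0

Answer: normal form = λ.λ.1 0  (in 3 steps)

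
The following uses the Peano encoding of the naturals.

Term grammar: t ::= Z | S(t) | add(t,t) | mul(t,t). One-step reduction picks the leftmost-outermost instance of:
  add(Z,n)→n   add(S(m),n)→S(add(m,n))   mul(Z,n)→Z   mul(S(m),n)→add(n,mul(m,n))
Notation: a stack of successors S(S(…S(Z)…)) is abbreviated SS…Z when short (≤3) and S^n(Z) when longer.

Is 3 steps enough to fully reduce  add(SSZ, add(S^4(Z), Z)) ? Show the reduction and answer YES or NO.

Answer: NO — after 3 steps the term is S(S(add(S^4(Z), Z))), not yet normal

Working:
  start: add(SSZ, add(S^4(Z), Z))
  [1] S(add(SZ, add(S^4(Z), Z)))
  [2] S(S(add(Z, add(S^4(Z), Z))))
  [3] S(S(add(S^4(Z), Z)))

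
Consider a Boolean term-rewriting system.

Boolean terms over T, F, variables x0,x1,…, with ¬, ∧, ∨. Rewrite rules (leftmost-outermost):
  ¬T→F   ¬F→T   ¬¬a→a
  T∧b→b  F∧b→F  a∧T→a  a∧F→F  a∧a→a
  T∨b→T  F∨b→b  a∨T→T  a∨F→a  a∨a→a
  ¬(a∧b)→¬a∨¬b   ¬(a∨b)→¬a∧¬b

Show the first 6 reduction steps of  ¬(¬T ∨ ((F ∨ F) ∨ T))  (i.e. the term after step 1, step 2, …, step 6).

  start: ¬(¬T ∨ ((F ∨ F) ∨ T))
  →1  ¬¬T ∧ ¬((F ∨ F) ∨ T)
  →2  T ∧ ¬((F ∨ F) ∨ T)
  →3  ¬((F ∨ F) ∨ T)
  →4  ¬(F ∨ F) ∧ ¬T
  →5  (¬F ∧ ¬F) ∧ ¬T
  →6  ¬F ∧ ¬T

Answer: after 6 steps: ¬F ∧ ¬T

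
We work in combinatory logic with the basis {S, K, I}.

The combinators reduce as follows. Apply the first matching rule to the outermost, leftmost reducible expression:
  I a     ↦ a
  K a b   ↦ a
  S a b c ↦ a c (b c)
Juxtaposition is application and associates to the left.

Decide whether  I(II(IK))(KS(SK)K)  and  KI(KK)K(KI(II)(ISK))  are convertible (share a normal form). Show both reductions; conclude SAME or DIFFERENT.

Answer: SAME — A ⇓ K(SK), B ⇓ K(SK)

Working:
Term A:
  start: I(II(IK))(KS(SK)K)
  →1  II(IK)(KS(SK)K)
  →2  I(IK)(KS(SK)K)
  →3  IK(KS(SK)K)
  →4  K(KS(SK)K)
  →5  K(SK)

Term B:
  start: KI(KK)K(KI(II)(ISK))
  →1  IK(KI(II)(ISK))
  →2  K(KI(II)(ISK))
  →3  K(I(ISK))
  →4  K(ISK)
  →5  K(SK)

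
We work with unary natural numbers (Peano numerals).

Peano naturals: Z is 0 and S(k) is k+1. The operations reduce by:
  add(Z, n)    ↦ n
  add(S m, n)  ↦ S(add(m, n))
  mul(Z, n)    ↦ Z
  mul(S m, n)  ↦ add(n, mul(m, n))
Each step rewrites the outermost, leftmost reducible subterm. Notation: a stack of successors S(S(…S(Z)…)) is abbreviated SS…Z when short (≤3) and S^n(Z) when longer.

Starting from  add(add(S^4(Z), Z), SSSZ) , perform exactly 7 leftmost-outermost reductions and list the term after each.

  start: add(add(S^4(Z), Z), SSSZ)
  →1  add(S(add(SSSZ, Z)), SSSZ)
  →2  S(add(add(SSSZ, Z), SSSZ))
  →3  S(add(S(add(SSZ, Z)), SSSZ))
  →4  S(S(add(add(SSZ, Z), SSSZ)))
  →5  S(S(add(S(add(SZ, Z)), SSSZ)))
  →6  S(S(S(add(add(SZ, Z), SSSZ))))
  →7  S(S(S(add(S(add(Z, Z)), SSSZ))))

Answer: after 7 steps: S(S(S(add(S(add(Z, Z)), SSSZ))))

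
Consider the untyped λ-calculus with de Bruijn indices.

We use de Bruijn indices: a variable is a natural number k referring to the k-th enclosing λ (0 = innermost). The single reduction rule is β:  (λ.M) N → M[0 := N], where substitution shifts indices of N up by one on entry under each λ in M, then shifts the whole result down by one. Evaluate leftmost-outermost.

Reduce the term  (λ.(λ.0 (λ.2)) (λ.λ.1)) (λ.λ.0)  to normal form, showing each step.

  start: (λ.(λ.0 (λ.2)) (λ.λ.1)) (λ.λ.0)
  step 1: (λ.0 (λ.λ.λ.0)) (λ.λ.1)
  step 2: (λ.λ.1) (λ.λ.λ.0)
  step 3: λ.λ.λ.λ.0

Answer: normal form = λ.λ.λ.λ.0  (in 3 steps)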